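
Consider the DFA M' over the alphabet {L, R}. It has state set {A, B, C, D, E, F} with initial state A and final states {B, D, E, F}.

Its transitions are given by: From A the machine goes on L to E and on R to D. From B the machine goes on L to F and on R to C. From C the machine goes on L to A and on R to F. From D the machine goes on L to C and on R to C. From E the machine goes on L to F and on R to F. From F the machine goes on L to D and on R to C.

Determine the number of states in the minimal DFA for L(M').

First remove the unreachable states {B}; 5 states remain.
Initial partition by acceptance: {D,E,F} | {A,C}.
Refine {D,E,F} on symbol L: members go to different blocks, giving {E,F} and {D}.
Split {E,F} by δ(·,L) → {E} and {F}.
Refine {A,C} on symbol L: members go to different blocks, giving {A} and {C}.
Stable partition: {E} | {A} | {D} | {F} | {C} — 5 equivalence classes.

5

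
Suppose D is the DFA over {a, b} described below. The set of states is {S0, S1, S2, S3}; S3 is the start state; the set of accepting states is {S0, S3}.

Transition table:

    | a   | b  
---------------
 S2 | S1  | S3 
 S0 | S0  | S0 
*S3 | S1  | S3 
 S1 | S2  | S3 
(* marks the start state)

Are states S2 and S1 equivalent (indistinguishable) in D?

Yes

Reachable states from the start: {S1,S2,S3}. Unreachable: {S0} — drop them.
Start with accepting vs non-accepting: {S3} | {S1,S2}.
No further refinement is possible. Final partition (2 blocks): {S3} | {S1,S2}.
S2 and S1 lie in the same block of the stable partition, so they are equivalent — no string distinguishes them.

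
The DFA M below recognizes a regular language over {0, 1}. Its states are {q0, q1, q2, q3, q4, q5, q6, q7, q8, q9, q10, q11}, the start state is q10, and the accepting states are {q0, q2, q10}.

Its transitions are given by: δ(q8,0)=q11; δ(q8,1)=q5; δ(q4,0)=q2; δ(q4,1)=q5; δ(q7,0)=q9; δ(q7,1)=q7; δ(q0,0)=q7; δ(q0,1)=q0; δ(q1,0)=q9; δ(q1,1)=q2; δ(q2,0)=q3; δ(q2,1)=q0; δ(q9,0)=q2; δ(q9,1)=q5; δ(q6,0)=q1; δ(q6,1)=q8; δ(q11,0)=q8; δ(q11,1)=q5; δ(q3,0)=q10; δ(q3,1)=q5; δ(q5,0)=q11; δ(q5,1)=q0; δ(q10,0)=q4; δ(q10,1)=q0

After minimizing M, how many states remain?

States {q1,q6} cannot be reached from the start state, so discard them.
Start with accepting vs non-accepting: {q0,q2,q10} | {q3,q4,q5,q7,q8,q9,q11}.
Refine {q3,q4,q5,q7,q8,q9,q11} on symbol 0: members go to different blocks, giving {q5,q7,q8,q11} and {q3,q4,q9}.
Split {q0,q2,q10} by δ(·,0) → {q2,q10} and {q0}.
On input 0, block {q5,q7,q8,q11} splits into {q5,q8,q11} and {q7}.
On input 1, block {q5,q8,q11} splits into {q8,q11} and {q5}.
No further refinement is possible. Final partition (6 blocks): {q2,q10} | {q8,q11} | {q3,q4,q9} | {q0} | {q7} | {q5}.

6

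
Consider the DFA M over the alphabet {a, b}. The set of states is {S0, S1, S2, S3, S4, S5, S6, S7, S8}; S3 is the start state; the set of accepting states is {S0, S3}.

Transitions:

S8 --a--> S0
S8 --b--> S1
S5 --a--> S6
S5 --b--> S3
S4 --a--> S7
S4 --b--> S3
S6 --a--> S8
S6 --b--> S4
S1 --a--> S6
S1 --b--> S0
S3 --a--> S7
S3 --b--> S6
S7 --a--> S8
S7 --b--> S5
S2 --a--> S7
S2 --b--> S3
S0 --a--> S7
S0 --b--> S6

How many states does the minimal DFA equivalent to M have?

First remove the unreachable states {S2}; 8 states remain.
Start with accepting vs non-accepting: {S0,S3} | {S1,S4,S5,S6,S7,S8}.
On input a, block {S1,S4,S5,S6,S7,S8} splits into {S1,S4,S5,S6,S7} and {S8}.
Refine {S1,S4,S5,S6,S7} on symbol a: members go to different blocks, giving {S1,S4,S5} and {S6,S7}.
The partition is now stable with 4 blocks: {S0,S3} | {S1,S4,S5} | {S8} | {S6,S7}.

4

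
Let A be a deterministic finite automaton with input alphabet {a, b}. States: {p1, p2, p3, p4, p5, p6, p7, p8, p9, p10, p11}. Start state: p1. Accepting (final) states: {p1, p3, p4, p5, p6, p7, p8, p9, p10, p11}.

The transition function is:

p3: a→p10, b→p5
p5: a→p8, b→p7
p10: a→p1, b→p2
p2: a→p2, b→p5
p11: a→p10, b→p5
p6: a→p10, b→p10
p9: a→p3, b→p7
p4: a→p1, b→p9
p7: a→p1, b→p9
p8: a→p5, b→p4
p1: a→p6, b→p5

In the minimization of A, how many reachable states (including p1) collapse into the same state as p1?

1

Reachable states from the start: {p1,p2,p3,p4,p5,p6,p7,p8,p9,p10}. Unreachable: {p11} — drop them.
Initial partition by acceptance: {p1,p3,p4,p5,p6,p7,p8,p9,p10} | {p2}.
Split {p1,p3,p4,p5,p6,p7,p8,p9,p10} by δ(·,b) → {p1,p3,p4,p5,p6,p7,p8,p9} and {p10}.
On input a, block {p1,p3,p4,p5,p6,p7,p8,p9} splits into {p1,p4,p5,p7,p8,p9} and {p3,p6}.
Refine {p1,p4,p5,p7,p8,p9} on symbol a: members go to different blocks, giving {p4,p5,p7,p8} and {p1,p9}.
Split {p4,p5,p7,p8} by δ(·,a) → {p4,p7} and {p5,p8}.
Split {p3,p6} by δ(·,b) → {p3} and {p6}.
Split {p1,p9} by δ(·,a) → {p1} and {p9}.
No further refinement is possible. Final partition (8 blocks): {p4,p7} | {p2} | {p10} | {p3} | {p1} | {p5,p8} | {p6} | {p9}.
The equivalence class containing p1 is {p1}, of size 1.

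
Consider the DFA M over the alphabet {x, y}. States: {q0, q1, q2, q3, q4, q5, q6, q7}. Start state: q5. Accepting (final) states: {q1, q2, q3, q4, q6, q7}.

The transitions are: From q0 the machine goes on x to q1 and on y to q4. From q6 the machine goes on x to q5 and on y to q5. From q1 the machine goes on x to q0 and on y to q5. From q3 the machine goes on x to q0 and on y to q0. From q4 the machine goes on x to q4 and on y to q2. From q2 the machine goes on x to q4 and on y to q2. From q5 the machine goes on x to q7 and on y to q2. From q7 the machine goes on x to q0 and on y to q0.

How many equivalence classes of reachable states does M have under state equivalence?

3

First remove the unreachable states {q3,q6}; 6 states remain.
P0 = {q1,q2,q4,q7} | {q0,q5}.
On input x, block {q1,q2,q4,q7} splits into {q1,q7} and {q2,q4}.
The partition is now stable with 3 blocks: {q1,q7} | {q0,q5} | {q2,q4}.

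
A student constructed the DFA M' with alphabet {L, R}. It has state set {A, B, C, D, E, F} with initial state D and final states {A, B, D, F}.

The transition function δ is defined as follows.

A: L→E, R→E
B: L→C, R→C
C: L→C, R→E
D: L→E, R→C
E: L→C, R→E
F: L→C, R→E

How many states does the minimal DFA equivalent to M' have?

Reachable states from the start: {C,D,E}. Unreachable: {A,B,F} — drop them.
Initial partition by acceptance: {D} | {C,E}.
Stable partition: {D} | {C,E} — 2 equivalence classes.

2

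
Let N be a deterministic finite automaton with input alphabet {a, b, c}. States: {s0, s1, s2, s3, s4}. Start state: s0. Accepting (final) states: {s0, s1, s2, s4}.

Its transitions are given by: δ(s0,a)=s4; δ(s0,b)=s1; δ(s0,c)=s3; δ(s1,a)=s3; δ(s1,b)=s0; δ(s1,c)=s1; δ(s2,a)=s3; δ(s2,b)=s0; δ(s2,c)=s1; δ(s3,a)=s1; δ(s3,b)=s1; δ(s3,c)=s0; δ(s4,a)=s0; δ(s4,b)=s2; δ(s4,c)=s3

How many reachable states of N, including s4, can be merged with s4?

Initial partition by acceptance: {s0,s1,s2,s4} | {s3}.
Split {s0,s1,s2,s4} by δ(·,a) → {s0,s4} and {s1,s2}.
No further refinement is possible. Final partition (3 blocks): {s0,s4} | {s3} | {s1,s2}.
The equivalence class containing s4 is {s0,s4}, of size 2.

2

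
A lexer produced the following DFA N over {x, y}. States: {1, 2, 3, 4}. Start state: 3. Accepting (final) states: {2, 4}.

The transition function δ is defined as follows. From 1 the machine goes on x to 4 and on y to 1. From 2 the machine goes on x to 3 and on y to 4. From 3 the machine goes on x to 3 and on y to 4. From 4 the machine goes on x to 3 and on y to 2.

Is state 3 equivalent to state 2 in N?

No

Reachable states from the start: {2,3,4}. Unreachable: {1} — drop them.
Start with accepting vs non-accepting: {2,4} | {3}.
The partition is now stable with 2 blocks: {2,4} | {3}.
3 and 2 end up in different blocks, so they are distinguishable. For instance, the string 'ε' is accepted from only 2.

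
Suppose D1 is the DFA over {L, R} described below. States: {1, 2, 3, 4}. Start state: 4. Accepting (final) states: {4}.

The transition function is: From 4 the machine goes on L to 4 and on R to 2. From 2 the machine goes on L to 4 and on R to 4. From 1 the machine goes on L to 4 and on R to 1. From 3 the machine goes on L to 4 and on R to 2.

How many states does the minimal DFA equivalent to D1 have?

2

States {1,3} cannot be reached from the start state, so discard them.
Start with accepting vs non-accepting: {4} | {2}.
Stable partition: {4} | {2} — 2 equivalence classes.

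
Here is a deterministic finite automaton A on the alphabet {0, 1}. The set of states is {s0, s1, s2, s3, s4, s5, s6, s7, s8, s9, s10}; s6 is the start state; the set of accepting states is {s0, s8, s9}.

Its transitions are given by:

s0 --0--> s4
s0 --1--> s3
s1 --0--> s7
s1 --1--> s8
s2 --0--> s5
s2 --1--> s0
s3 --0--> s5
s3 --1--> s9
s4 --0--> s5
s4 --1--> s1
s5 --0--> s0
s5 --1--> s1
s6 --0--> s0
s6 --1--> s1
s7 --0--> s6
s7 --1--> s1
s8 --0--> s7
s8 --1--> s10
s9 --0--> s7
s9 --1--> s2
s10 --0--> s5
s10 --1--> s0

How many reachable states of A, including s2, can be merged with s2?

Every state is reachable, so we keep all 11.
P0 = {s0,s8,s9} | {s1,s2,s3,s4,s5,s6,s7,s10}.
On input 0, block {s1,s2,s3,s4,s5,s6,s7,s10} splits into {s1,s2,s3,s4,s7,s10} and {s5,s6}.
Refine {s1,s2,s3,s4,s7,s10} on symbol 0: members go to different blocks, giving {s2,s3,s4,s7,s10} and {s1}.
Refine {s2,s3,s4,s7,s10} on symbol 1: members go to different blocks, giving {s2,s3,s10} and {s4,s7}.
The partition is now stable with 5 blocks: {s0,s8,s9} | {s2,s3,s10} | {s5,s6} | {s1} | {s4,s7}.
The equivalence class containing s2 is {s2,s3,s10}, of size 3.

3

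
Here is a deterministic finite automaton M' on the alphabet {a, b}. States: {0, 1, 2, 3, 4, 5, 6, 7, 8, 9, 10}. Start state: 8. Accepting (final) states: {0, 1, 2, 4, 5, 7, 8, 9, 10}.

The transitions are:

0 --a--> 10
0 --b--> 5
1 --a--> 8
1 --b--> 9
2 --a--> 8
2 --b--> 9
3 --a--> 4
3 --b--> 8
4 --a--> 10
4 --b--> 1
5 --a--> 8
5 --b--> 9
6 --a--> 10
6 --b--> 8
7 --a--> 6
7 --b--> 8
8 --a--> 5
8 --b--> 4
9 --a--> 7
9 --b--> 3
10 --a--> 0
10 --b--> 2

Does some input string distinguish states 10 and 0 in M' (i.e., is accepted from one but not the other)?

No

Every state is reachable, so we keep all 11.
Initial partition by acceptance: {0,1,2,4,5,7,8,9,10} | {3,6}.
Split {0,1,2,4,5,7,8,9,10} by δ(·,a) → {0,1,2,4,5,8,9,10} and {7}.
On input a, block {0,1,2,4,5,8,9,10} splits into {0,1,2,4,5,8,10} and {9}.
Split {0,1,2,4,5,8,10} by δ(·,b) → {0,4,8,10} and {1,2,5}.
On input a, block {0,4,8,10} splits into {0,4,10} and {8}.
The partition is now stable with 6 blocks: {0,4,10} | {3,6} | {7} | {9} | {1,2,5} | {8}.
10 and 0 lie in the same block of the stable partition, so they are equivalent — no string distinguishes them.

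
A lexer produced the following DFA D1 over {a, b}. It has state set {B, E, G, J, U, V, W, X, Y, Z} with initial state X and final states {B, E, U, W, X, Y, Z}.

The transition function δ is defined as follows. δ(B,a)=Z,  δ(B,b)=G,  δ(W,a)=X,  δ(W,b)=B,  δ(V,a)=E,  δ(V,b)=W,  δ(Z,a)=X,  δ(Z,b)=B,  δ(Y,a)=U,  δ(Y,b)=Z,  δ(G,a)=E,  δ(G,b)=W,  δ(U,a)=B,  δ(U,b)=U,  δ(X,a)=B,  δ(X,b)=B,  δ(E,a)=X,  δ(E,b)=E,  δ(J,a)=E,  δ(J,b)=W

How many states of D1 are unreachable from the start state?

4

BFS from X reaches {B, E, G, W, X, Z}; the 4 state(s) J, U, V, Y are never visited.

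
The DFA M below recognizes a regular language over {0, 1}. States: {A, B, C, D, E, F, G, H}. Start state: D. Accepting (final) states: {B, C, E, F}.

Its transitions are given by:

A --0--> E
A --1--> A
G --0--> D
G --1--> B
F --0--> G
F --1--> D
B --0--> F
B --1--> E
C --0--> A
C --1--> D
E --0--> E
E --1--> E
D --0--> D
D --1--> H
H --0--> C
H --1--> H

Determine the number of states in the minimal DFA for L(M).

Reachable states from the start: {A,C,D,E,H}. Unreachable: {B,F,G} — drop them.
P0 = {C,E} | {A,D,H}.
On input 0, block {C,E} splits into {C} and {E}.
Split {A,D,H} by δ(·,0) → {A} and {D} and {H}.
The partition is now stable with 5 blocks: {C} | {A} | {E} | {D} | {H}.

5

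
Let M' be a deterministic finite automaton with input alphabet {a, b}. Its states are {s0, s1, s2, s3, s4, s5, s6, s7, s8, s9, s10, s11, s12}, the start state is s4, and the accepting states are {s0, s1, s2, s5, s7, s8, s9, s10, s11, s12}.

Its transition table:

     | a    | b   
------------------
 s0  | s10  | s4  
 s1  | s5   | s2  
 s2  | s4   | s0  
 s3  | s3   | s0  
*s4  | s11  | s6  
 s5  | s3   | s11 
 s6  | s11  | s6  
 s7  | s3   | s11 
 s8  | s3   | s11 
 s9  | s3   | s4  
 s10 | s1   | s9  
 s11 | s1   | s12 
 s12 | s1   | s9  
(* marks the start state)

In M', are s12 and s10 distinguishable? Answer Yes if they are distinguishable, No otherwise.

First remove the unreachable states {s7,s8}; 11 states remain.
Start with accepting vs non-accepting: {s0,s1,s2,s5,s9,s10,s11,s12} | {s3,s4,s6}.
On input a, block {s0,s1,s2,s5,s9,s10,s11,s12} splits into {s0,s1,s10,s11,s12} and {s2,s5,s9}.
Split {s0,s1,s10,s11,s12} by δ(·,a) → {s0,s10,s11,s12} and {s1}.
Refine {s0,s10,s11,s12} on symbol a: members go to different blocks, giving {s10,s11,s12} and {s0}.
Split {s10,s11,s12} by δ(·,b) → {s10,s12} and {s11}.
Refine {s3,s4,s6} on symbol a: members go to different blocks, giving {s4,s6} and {s3}.
Split {s2,s5,s9} by δ(·,a) → {s5,s9} and {s2}.
On input b, block {s5,s9} splits into {s5} and {s9}.
Stable partition: {s10,s12} | {s4,s6} | {s5} | {s1} | {s0} | {s11} | {s3} | {s2} | {s9} — 9 equivalence classes.
s12 and s10 lie in the same block of the stable partition, so they are equivalent — no string distinguishes them.

No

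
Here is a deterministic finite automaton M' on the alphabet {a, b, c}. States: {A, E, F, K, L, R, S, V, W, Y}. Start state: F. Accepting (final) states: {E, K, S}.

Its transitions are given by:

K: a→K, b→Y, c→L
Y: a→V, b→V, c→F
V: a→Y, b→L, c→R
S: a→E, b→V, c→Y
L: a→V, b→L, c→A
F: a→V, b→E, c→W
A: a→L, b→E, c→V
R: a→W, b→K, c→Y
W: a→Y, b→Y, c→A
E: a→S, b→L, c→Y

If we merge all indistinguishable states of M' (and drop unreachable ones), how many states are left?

Start with accepting vs non-accepting: {E,K,S} | {A,F,L,R,V,W,Y}.
On input b, block {A,F,L,R,V,W,Y} splits into {L,V,W,Y} and {A,F,R}.
The partition is now stable with 3 blocks: {E,K,S} | {L,V,W,Y} | {A,F,R}.

3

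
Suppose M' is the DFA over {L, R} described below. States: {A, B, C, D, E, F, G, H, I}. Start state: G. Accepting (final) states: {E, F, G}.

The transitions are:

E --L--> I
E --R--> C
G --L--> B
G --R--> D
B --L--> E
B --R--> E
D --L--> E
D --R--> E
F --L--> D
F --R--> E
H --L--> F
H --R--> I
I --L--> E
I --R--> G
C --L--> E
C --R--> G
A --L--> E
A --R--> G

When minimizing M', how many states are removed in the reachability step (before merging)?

3

Starting at G and following transitions, the reachable set is {B, C, D, E, G, I}. That leaves A, F, H unreachable — 3 in total.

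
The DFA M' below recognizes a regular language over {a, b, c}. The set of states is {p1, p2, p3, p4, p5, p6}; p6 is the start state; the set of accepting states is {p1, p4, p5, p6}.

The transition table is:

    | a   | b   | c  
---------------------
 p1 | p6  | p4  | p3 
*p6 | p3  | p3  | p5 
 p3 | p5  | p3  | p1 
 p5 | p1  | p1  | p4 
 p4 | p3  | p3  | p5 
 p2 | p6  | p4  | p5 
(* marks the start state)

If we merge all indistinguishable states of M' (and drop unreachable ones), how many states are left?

Reachable states from the start: {p1,p3,p4,p5,p6}. Unreachable: {p2} — drop them.
P0 = {p1,p4,p5,p6} | {p3}.
On input a, block {p1,p4,p5,p6} splits into {p1,p5} and {p4,p6}.
Refine {p1,p5} on symbol a: members go to different blocks, giving {p1} and {p5}.
The partition is now stable with 4 blocks: {p1} | {p3} | {p4,p6} | {p5}.

4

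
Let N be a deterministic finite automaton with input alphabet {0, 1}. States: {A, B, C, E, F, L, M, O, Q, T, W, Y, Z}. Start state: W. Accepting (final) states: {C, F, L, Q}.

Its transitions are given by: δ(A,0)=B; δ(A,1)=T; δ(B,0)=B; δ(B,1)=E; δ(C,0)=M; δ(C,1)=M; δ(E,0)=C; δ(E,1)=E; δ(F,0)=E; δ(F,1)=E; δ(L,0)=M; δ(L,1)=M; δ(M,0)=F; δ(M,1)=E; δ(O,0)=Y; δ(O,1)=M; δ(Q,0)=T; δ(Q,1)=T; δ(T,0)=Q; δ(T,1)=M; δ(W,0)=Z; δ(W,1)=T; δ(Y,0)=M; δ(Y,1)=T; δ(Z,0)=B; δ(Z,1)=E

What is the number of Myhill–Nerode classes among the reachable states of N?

3

Reachable states from the start: {B,C,E,F,M,Q,T,W,Z}. Unreachable: {A,L,O,Y} — drop them.
P0 = {C,F,Q} | {B,E,M,T,W,Z}.
Refine {B,E,M,T,W,Z} on symbol 0: members go to different blocks, giving {E,M,T} and {B,W,Z}.
Stable partition: {C,F,Q} | {E,M,T} | {B,W,Z} — 3 equivalence classes.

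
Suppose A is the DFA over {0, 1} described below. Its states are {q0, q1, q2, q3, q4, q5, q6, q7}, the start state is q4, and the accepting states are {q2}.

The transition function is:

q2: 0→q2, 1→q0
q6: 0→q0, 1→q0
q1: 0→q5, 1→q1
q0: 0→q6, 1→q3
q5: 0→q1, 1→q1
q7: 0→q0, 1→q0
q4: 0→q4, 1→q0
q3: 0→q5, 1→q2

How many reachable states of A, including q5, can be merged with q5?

States {q7} cannot be reached from the start state, so discard them.
P0 = {q2} | {q0,q1,q3,q4,q5,q6}.
Refine {q0,q1,q3,q4,q5,q6} on symbol 1: members go to different blocks, giving {q0,q1,q4,q5,q6} and {q3}.
Split {q0,q1,q4,q5,q6} by δ(·,1) → {q1,q4,q5,q6} and {q0}.
On input 0, block {q1,q4,q5,q6} splits into {q1,q4,q5} and {q6}.
Refine {q1,q4,q5} on symbol 1: members go to different blocks, giving {q1,q5} and {q4}.
The partition is now stable with 6 blocks: {q2} | {q1,q5} | {q3} | {q0} | {q6} | {q4}.
State q5 belongs to the block {q1,q5}, which has 2 states.

2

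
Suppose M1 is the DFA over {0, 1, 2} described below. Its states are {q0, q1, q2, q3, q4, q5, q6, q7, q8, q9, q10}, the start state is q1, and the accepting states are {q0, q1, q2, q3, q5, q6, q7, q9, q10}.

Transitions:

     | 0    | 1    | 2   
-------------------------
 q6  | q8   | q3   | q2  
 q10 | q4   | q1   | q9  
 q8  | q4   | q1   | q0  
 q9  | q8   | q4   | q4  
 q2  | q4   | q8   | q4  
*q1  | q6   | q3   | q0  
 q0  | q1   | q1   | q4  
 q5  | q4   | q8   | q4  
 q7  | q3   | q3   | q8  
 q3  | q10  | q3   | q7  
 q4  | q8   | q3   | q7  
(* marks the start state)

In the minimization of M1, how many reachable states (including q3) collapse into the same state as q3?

First remove the unreachable states {q5}; 10 states remain.
P0 = {q0,q1,q2,q3,q6,q7,q9,q10} | {q4,q8}.
Refine {q0,q1,q2,q3,q6,q7,q9,q10} on symbol 0: members go to different blocks, giving {q0,q1,q3,q7} and {q2,q6,q9,q10}.
Split {q0,q1,q3,q7} by δ(·,0) → {q0,q7} and {q1,q3}.
Split {q2,q6,q9,q10} by δ(·,1) → {q2,q9} and {q6,q10}.
Stable partition: {q0,q7} | {q4,q8} | {q2,q9} | {q1,q3} | {q6,q10} — 5 equivalence classes.
State q3 belongs to the block {q1,q3}, which has 2 states.

2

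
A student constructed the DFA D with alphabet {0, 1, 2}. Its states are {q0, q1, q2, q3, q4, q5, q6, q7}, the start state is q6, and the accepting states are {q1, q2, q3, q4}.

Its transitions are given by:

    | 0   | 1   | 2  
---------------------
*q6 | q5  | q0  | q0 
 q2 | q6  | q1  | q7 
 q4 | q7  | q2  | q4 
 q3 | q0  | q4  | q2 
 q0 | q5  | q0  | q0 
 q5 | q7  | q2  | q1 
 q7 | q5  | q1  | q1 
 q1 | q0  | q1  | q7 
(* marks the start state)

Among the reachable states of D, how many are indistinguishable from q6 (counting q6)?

Reachable states from the start: {q0,q1,q2,q5,q6,q7}. Unreachable: {q3,q4} — drop them.
Initial partition by acceptance: {q1,q2} | {q0,q5,q6,q7}.
Split {q0,q5,q6,q7} by δ(·,1) → {q0,q6} and {q5,q7}.
The partition is now stable with 3 blocks: {q1,q2} | {q0,q6} | {q5,q7}.
The equivalence class containing q6 is {q0,q6}, of size 2.

2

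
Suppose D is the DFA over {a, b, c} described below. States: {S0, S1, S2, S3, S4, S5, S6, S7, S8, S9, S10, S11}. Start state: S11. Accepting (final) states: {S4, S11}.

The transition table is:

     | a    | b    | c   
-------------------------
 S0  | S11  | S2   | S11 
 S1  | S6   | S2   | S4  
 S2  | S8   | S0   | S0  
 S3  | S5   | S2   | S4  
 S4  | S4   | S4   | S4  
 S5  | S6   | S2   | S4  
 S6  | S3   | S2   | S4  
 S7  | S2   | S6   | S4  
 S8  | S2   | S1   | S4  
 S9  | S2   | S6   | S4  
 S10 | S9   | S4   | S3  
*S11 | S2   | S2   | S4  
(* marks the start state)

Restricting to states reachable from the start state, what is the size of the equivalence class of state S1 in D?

First remove the unreachable states {S7,S9,S10}; 9 states remain.
Initial partition by acceptance: {S4,S11} | {S0,S1,S2,S3,S5,S6,S8}.
Refine {S4,S11} on symbol a: members go to different blocks, giving {S4} and {S11}.
On input a, block {S0,S1,S2,S3,S5,S6,S8} splits into {S1,S2,S3,S5,S6,S8} and {S0}.
On input b, block {S1,S2,S3,S5,S6,S8} splits into {S1,S3,S5,S6,S8} and {S2}.
Split {S1,S3,S5,S6,S8} by δ(·,a) → {S1,S3,S5,S6} and {S8}.
The partition is now stable with 6 blocks: {S4} | {S1,S3,S5,S6} | {S11} | {S0} | {S2} | {S8}.
State S1 belongs to the block {S1,S3,S5,S6}, which has 4 states.

4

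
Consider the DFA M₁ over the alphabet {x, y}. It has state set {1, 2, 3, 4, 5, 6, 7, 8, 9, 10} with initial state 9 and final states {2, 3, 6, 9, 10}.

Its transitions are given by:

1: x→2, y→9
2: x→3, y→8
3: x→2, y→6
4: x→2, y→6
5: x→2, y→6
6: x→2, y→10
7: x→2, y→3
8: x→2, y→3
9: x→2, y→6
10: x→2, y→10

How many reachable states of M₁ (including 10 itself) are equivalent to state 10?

States {1,4,5,7} cannot be reached from the start state, so discard them.
Initial partition by acceptance: {2,3,6,9,10} | {8}.
On input y, block {2,3,6,9,10} splits into {3,6,9,10} and {2}.
The partition is now stable with 3 blocks: {3,6,9,10} | {8} | {2}.
The equivalence class containing 10 is {3,6,9,10}, of size 4.

4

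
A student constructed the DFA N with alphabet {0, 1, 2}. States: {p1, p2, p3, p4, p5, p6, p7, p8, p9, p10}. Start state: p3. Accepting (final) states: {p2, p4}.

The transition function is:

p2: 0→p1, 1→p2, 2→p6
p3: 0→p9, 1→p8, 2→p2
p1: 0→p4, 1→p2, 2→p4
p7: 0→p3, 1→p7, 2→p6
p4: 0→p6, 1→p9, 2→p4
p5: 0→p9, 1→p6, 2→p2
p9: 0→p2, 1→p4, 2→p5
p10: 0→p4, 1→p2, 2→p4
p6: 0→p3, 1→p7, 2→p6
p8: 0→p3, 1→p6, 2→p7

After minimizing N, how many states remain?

6

First remove the unreachable states {p10}; 9 states remain.
Start with accepting vs non-accepting: {p2,p4} | {p1,p3,p5,p6,p7,p8,p9}.
Split {p2,p4} by δ(·,1) → {p2} and {p4}.
Split {p1,p3,p5,p6,p7,p8,p9} by δ(·,0) → {p3,p5,p6,p7,p8} and {p1} and {p9}.
Refine {p3,p5,p6,p7,p8} on symbol 0: members go to different blocks, giving {p6,p7,p8} and {p3,p5}.
No further refinement is possible. Final partition (6 blocks): {p2} | {p6,p7,p8} | {p4} | {p1} | {p9} | {p3,p5}.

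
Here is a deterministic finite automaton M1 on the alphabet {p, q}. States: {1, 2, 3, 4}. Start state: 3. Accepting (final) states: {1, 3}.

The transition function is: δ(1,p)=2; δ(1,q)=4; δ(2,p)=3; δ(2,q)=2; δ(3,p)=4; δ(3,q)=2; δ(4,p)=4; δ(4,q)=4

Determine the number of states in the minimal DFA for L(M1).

3

Reachable states from the start: {2,3,4}. Unreachable: {1} — drop them.
Start with accepting vs non-accepting: {3} | {2,4}.
Refine {2,4} on symbol p: members go to different blocks, giving {2} and {4}.
The partition is now stable with 3 blocks: {3} | {2} | {4}.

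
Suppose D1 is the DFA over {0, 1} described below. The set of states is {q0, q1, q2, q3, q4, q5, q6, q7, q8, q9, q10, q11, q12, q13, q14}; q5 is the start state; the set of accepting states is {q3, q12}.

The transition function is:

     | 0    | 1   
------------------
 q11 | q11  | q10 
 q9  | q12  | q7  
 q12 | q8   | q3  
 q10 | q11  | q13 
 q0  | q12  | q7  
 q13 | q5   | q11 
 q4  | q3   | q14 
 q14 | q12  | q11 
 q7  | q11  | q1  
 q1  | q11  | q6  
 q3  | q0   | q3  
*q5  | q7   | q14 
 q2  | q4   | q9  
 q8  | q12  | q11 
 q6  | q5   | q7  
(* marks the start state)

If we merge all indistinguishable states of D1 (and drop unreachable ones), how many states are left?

6

First remove the unreachable states {q2,q4,q9}; 12 states remain.
Initial partition by acceptance: {q3,q12} | {q0,q1,q5,q6,q7,q8,q10,q11,q13,q14}.
Refine {q0,q1,q5,q6,q7,q8,q10,q11,q13,q14} on symbol 0: members go to different blocks, giving {q1,q5,q6,q7,q10,q11,q13} and {q0,q8,q14}.
On input 1, block {q1,q5,q6,q7,q10,q11,q13} splits into {q1,q6,q7,q10,q11,q13} and {q5}.
On input 0, block {q1,q6,q7,q10,q11,q13} splits into {q1,q7,q10,q11} and {q6,q13}.
On input 1, block {q1,q7,q10,q11} splits into {q1,q10} and {q7,q11}.
No further refinement is possible. Final partition (6 blocks): {q3,q12} | {q1,q10} | {q0,q8,q14} | {q5} | {q6,q13} | {q7,q11}.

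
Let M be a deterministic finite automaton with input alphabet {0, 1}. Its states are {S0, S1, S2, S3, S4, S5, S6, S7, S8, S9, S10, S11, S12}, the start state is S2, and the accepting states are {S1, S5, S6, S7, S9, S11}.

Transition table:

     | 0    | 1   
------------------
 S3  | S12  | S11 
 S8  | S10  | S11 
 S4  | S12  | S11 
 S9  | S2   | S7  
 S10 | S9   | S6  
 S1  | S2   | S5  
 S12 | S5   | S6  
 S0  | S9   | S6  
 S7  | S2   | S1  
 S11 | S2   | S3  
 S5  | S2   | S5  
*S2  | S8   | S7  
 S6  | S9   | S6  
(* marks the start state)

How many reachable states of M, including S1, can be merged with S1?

4

States {S0,S4} cannot be reached from the start state, so discard them.
P0 = {S1,S5,S6,S7,S9,S11} | {S2,S3,S8,S10,S12}.
On input 0, block {S1,S5,S6,S7,S9,S11} splits into {S1,S5,S7,S9,S11} and {S6}.
Split {S1,S5,S7,S9,S11} by δ(·,1) → {S1,S5,S7,S9} and {S11}.
Refine {S2,S3,S8,S10,S12} on symbol 0: members go to different blocks, giving {S2,S3,S8} and {S10,S12}.
On input 0, block {S2,S3,S8} splits into {S3,S8} and {S2}.
Stable partition: {S1,S5,S7,S9} | {S3,S8} | {S6} | {S11} | {S10,S12} | {S2} — 6 equivalence classes.
State S1 belongs to the block {S1,S5,S7,S9}, which has 4 states.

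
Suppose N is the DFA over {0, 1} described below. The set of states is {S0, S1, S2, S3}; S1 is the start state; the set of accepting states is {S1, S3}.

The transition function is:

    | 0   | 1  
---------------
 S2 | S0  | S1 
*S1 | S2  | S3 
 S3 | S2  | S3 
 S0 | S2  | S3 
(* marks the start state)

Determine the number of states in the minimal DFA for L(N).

All states are reachable from the start state.
Initial partition by acceptance: {S1,S3} | {S0,S2}.
The partition is now stable with 2 blocks: {S1,S3} | {S0,S2}.

2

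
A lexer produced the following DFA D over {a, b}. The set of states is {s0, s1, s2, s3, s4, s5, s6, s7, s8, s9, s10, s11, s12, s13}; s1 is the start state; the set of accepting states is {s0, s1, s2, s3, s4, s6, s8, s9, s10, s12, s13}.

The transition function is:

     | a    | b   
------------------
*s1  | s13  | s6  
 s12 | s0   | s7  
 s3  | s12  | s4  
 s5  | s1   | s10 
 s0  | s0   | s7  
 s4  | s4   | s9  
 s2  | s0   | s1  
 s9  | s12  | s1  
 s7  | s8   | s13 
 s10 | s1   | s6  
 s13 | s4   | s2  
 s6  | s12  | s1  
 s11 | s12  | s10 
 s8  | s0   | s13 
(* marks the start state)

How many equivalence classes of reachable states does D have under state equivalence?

4

First remove the unreachable states {s3,s5,s10,s11}; 10 states remain.
P0 = {s0,s1,s2,s4,s6,s8,s9,s12,s13} | {s7}.
On input b, block {s0,s1,s2,s4,s6,s8,s9,s12,s13} splits into {s1,s2,s4,s6,s8,s9,s13} and {s0,s12}.
Refine {s1,s2,s4,s6,s8,s9,s13} on symbol a: members go to different blocks, giving {s2,s6,s8,s9} and {s1,s4,s13}.
The partition is now stable with 4 blocks: {s2,s6,s8,s9} | {s7} | {s0,s12} | {s1,s4,s13}.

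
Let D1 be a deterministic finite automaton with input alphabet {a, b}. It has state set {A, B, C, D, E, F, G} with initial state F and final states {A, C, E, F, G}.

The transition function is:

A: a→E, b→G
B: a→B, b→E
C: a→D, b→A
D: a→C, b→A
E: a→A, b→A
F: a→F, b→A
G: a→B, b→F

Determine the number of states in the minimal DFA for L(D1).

States {C,D} cannot be reached from the start state, so discard them.
Start with accepting vs non-accepting: {A,E,F,G} | {B}.
Split {A,E,F,G} by δ(·,a) → {A,E,F} and {G}.
On input b, block {A,E,F} splits into {E,F} and {A}.
Refine {E,F} on symbol a: members go to different blocks, giving {E} and {F}.
The partition is now stable with 5 blocks: {E} | {B} | {G} | {A} | {F}.

5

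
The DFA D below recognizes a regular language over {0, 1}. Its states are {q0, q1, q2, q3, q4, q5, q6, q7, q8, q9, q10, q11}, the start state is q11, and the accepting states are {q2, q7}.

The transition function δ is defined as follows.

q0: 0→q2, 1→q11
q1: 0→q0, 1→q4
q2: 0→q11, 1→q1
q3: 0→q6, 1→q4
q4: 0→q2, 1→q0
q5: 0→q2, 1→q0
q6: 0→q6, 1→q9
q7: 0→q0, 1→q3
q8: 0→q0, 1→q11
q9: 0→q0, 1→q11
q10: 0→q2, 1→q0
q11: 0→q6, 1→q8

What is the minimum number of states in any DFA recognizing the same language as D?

6

Reachable states from the start: {q0,q1,q2,q4,q6,q8,q9,q11}. Unreachable: {q3,q5,q7,q10} — drop them.
Initial partition by acceptance: {q2} | {q0,q1,q4,q6,q8,q9,q11}.
On input 0, block {q0,q1,q4,q6,q8,q9,q11} splits into {q1,q6,q8,q9,q11} and {q0,q4}.
On input 0, block {q1,q6,q8,q9,q11} splits into {q1,q8,q9} and {q6,q11}.
On input 1, block {q1,q8,q9} splits into {q8,q9} and {q1}.
Split {q0,q4} by δ(·,1) → {q0} and {q4}.
Stable partition: {q2} | {q8,q9} | {q0} | {q6,q11} | {q1} | {q4} — 6 equivalence classes.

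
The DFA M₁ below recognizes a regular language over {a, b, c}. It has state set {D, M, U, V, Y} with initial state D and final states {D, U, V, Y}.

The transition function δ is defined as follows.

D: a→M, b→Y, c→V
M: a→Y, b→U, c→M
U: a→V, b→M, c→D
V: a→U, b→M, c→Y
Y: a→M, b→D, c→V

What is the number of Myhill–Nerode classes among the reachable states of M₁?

Every state is reachable, so we keep all 5.
Start with accepting vs non-accepting: {D,U,V,Y} | {M}.
Split {D,U,V,Y} by δ(·,a) → {D,Y} and {U,V}.
Stable partition: {D,Y} | {M} | {U,V} — 3 equivalence classes.

3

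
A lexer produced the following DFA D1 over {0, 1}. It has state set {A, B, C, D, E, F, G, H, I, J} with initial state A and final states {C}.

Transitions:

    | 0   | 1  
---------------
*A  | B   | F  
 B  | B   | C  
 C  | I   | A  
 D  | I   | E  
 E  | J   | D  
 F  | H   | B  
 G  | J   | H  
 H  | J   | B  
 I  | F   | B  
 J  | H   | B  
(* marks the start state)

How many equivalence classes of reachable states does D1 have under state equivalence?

Reachable states from the start: {A,B,C,F,H,I,J}. Unreachable: {D,E,G} — drop them.
P0 = {C} | {A,B,F,H,I,J}.
Split {A,B,F,H,I,J} by δ(·,1) → {A,F,H,I,J} and {B}.
On input 0, block {A,F,H,I,J} splits into {F,H,I,J} and {A}.
Stable partition: {C} | {F,H,I,J} | {B} | {A} — 4 equivalence classes.

4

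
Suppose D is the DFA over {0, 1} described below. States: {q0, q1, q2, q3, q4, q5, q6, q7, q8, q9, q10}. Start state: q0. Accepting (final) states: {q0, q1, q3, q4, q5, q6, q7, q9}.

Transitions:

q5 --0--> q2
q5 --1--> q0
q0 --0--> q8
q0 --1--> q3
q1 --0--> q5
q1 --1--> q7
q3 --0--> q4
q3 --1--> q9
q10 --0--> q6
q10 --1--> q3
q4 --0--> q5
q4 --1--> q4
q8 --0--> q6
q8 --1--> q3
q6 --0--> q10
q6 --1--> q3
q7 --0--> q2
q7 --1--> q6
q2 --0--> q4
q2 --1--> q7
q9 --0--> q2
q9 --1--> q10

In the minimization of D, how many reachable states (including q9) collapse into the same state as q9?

1

Reachable states from the start: {q0,q2,q3,q4,q5,q6,q7,q8,q9,q10}. Unreachable: {q1} — drop them.
P0 = {q0,q3,q4,q5,q6,q7,q9} | {q2,q8,q10}.
Refine {q0,q3,q4,q5,q6,q7,q9} on symbol 0: members go to different blocks, giving {q0,q5,q6,q7,q9} and {q3,q4}.
Split {q0,q5,q6,q7,q9} by δ(·,1) → {q0,q6} and {q5,q7} and {q9}.
Refine {q2,q8,q10} on symbol 0: members go to different blocks, giving {q8,q10} and {q2}.
Refine {q3,q4} on symbol 0: members go to different blocks, giving {q3} and {q4}.
Stable partition: {q0,q6} | {q8,q10} | {q3} | {q5,q7} | {q9} | {q2} | {q4} — 7 equivalence classes.
State q9 belongs to the block {q9}, which has 1 states.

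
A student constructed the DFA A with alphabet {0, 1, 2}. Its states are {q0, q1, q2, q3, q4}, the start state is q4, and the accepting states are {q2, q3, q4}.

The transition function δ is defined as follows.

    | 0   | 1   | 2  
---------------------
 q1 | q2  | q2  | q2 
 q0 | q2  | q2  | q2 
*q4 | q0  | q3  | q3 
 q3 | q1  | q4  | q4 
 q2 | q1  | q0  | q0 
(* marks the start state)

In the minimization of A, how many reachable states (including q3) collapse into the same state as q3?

Initial partition by acceptance: {q2,q3,q4} | {q0,q1}.
Split {q2,q3,q4} by δ(·,1) → {q3,q4} and {q2}.
Stable partition: {q3,q4} | {q0,q1} | {q2} — 3 equivalence classes.
The equivalence class containing q3 is {q3,q4}, of size 2.

2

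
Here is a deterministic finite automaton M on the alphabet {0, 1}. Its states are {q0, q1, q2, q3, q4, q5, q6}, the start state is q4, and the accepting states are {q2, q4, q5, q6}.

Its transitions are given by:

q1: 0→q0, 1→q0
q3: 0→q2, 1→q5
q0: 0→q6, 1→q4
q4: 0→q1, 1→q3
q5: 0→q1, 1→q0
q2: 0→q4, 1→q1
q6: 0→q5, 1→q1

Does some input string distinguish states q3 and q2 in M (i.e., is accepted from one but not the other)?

Initial partition by acceptance: {q2,q4,q5,q6} | {q0,q1,q3}.
Split {q2,q4,q5,q6} by δ(·,0) → {q2,q6} and {q4,q5}.
On input 0, block {q0,q1,q3} splits into {q0,q3} and {q1}.
The partition is now stable with 4 blocks: {q2,q6} | {q0,q3} | {q4,q5} | {q1}.
q3 and q2 end up in different blocks, so they are distinguishable. For instance, the string 'ε' is accepted from only q2.

Yes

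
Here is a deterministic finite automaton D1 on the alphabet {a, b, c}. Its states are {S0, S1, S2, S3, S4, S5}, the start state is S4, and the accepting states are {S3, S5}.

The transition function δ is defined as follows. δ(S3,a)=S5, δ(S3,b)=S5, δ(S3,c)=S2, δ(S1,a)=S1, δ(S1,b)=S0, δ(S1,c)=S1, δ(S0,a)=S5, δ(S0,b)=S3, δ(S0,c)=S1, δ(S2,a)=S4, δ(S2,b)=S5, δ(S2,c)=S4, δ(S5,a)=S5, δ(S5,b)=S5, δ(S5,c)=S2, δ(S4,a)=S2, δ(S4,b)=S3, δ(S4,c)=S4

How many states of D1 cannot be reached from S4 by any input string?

2

BFS from S4 reaches {S2, S3, S4, S5}; the 2 state(s) S0, S1 are never visited.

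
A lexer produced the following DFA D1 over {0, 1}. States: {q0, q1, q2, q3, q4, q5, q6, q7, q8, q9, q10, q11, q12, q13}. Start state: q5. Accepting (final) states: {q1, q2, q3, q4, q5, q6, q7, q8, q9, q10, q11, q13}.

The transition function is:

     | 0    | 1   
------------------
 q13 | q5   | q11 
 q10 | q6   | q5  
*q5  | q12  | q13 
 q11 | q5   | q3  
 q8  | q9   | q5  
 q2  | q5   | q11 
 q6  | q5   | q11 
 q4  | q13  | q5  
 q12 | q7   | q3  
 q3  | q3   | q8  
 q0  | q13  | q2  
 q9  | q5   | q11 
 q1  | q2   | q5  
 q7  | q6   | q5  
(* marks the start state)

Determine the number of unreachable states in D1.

5

Starting at q5 and following transitions, the reachable set is {q3, q5, q6, q7, q8, q9, q11, q12, q13}. That leaves q0, q1, q2, q4, q10 unreachable — 5 in total.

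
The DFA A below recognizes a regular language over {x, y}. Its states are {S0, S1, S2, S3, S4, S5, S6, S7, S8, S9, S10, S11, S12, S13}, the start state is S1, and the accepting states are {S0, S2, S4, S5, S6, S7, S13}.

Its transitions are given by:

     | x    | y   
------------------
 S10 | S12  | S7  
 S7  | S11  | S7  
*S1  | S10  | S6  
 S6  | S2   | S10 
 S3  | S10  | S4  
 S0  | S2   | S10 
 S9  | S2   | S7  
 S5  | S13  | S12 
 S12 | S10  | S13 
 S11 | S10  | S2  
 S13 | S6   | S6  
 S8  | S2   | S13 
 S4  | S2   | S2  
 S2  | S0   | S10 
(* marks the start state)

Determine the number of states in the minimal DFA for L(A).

States {S3,S4,S5,S8,S9} cannot be reached from the start state, so discard them.
Initial partition by acceptance: {S0,S2,S6,S7,S13} | {S1,S10,S11,S12}.
Refine {S0,S2,S6,S7,S13} on symbol x: members go to different blocks, giving {S0,S2,S6,S13} and {S7}.
Refine {S0,S2,S6,S13} on symbol y: members go to different blocks, giving {S0,S2,S6} and {S13}.
Refine {S1,S10,S11,S12} on symbol y: members go to different blocks, giving {S1,S11} and {S10} and {S12}.
No further refinement is possible. Final partition (6 blocks): {S0,S2,S6} | {S1,S11} | {S7} | {S13} | {S10} | {S12}.

6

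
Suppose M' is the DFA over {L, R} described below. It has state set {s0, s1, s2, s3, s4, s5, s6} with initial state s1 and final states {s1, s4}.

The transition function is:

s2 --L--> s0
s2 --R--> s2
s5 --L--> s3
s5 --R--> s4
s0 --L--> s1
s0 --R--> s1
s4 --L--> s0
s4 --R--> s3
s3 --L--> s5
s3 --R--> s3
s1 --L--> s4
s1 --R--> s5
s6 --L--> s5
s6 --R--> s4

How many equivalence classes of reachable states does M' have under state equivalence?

5

Reachable states from the start: {s0,s1,s3,s4,s5}. Unreachable: {s2,s6} — drop them.
P0 = {s1,s4} | {s0,s3,s5}.
On input L, block {s1,s4} splits into {s1} and {s4}.
Split {s0,s3,s5} by δ(·,L) → {s3,s5} and {s0}.
On input R, block {s3,s5} splits into {s3} and {s5}.
No further refinement is possible. Final partition (5 blocks): {s1} | {s3} | {s4} | {s0} | {s5}.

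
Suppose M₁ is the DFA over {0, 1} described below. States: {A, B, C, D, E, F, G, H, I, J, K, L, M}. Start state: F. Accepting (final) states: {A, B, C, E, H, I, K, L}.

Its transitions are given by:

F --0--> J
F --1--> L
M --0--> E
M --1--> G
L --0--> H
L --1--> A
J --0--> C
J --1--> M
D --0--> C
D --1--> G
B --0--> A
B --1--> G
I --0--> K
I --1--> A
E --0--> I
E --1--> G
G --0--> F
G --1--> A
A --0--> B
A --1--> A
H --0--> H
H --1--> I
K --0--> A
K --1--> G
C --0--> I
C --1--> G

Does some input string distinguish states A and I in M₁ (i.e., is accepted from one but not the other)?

States {D} cannot be reached from the start state, so discard them.
P0 = {A,B,C,E,H,I,K,L} | {F,G,J,M}.
Split {A,B,C,E,H,I,K,L} by δ(·,1) → {A,H,I,L} and {B,C,E,K}.
Refine {A,H,I,L} on symbol 0: members go to different blocks, giving {A,I} and {H,L}.
Refine {F,G,J,M} on symbol 0: members go to different blocks, giving {F,G} and {J,M}.
On input 0, block {F,G} splits into {F} and {G}.
Split {J,M} by δ(·,1) → {J} and {M}.
No further refinement is possible. Final partition (7 blocks): {A,I} | {F} | {B,C,E,K} | {H,L} | {J} | {G} | {M}.
A and I lie in the same block of the stable partition, so they are equivalent — no string distinguishes them.

No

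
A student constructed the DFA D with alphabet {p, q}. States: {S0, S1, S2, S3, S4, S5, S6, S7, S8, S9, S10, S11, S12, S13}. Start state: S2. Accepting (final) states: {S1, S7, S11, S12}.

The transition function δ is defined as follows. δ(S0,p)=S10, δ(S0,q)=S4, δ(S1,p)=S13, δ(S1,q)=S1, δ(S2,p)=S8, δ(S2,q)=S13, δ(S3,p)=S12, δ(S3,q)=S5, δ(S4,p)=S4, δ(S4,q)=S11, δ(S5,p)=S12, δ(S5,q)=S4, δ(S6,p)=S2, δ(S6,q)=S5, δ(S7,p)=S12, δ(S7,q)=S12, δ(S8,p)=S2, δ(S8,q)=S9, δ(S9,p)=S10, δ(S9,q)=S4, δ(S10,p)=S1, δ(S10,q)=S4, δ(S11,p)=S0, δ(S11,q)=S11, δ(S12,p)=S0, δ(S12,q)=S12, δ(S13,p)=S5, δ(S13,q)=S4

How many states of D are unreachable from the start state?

3

No path from S2 leads to S3, S6, S7; the other 11 states are all reachable.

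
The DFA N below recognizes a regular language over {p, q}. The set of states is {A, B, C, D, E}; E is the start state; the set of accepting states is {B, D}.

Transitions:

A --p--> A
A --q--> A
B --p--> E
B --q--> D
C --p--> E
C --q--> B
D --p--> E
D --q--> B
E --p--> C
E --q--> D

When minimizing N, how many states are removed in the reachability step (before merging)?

1

Starting at E and following transitions, the reachable set is {B, C, D, E}. That leaves A unreachable — 1 in total.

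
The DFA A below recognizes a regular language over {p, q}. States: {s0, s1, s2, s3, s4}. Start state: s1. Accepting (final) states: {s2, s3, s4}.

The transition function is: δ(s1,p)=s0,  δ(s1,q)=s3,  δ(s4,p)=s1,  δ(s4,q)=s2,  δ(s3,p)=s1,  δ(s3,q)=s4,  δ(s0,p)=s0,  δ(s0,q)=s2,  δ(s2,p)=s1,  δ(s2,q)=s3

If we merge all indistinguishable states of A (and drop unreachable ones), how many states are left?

2

Initial partition by acceptance: {s2,s3,s4} | {s0,s1}.
The partition is now stable with 2 blocks: {s2,s3,s4} | {s0,s1}.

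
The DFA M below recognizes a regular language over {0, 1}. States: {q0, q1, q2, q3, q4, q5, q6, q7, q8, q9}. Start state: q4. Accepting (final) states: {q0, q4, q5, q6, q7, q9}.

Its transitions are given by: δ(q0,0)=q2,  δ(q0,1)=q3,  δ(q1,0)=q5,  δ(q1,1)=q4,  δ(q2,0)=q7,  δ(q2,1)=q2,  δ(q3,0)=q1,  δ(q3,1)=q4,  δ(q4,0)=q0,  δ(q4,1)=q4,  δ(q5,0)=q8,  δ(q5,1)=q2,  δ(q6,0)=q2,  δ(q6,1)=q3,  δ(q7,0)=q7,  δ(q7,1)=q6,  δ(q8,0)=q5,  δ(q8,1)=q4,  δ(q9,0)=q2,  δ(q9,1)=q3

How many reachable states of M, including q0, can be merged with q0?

First remove the unreachable states {q9}; 9 states remain.
Start with accepting vs non-accepting: {q0,q4,q5,q6,q7} | {q1,q2,q3,q8}.
On input 0, block {q0,q4,q5,q6,q7} splits into {q0,q5,q6} and {q4,q7}.
Refine {q1,q2,q3,q8} on symbol 0: members go to different blocks, giving {q1,q8} and {q2} and {q3}.
Split {q0,q5,q6} by δ(·,0) → {q0,q6} and {q5}.
On input 0, block {q4,q7} splits into {q4} and {q7}.
The partition is now stable with 7 blocks: {q0,q6} | {q1,q8} | {q4} | {q2} | {q3} | {q5} | {q7}.
The equivalence class containing q0 is {q0,q6}, of size 2.

2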